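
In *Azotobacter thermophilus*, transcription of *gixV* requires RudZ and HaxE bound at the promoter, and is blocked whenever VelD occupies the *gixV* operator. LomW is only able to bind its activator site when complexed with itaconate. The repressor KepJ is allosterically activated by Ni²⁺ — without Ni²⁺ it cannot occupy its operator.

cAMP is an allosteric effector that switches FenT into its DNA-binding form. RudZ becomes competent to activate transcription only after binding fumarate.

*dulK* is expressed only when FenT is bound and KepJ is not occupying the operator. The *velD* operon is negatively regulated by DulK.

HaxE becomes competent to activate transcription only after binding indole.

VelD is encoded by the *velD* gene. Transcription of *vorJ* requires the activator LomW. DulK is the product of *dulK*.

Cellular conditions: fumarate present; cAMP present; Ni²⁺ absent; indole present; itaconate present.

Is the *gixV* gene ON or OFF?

Fumarate is present, so RudZ is active.
Ni²⁺ is absent, so KepJ is inactive.
cAMP is present, so FenT is active.
No repressor is bound and FenT is active, so *dulK* is transcribed.
So DulK is produced and active.
With repressor DulK bound, *velD* is not transcribed.
So VelD is not produced.
Indole is present, so HaxE is active.
No repressor is bound and RudZ and HaxE are active, so *gixV* is transcribed.

ON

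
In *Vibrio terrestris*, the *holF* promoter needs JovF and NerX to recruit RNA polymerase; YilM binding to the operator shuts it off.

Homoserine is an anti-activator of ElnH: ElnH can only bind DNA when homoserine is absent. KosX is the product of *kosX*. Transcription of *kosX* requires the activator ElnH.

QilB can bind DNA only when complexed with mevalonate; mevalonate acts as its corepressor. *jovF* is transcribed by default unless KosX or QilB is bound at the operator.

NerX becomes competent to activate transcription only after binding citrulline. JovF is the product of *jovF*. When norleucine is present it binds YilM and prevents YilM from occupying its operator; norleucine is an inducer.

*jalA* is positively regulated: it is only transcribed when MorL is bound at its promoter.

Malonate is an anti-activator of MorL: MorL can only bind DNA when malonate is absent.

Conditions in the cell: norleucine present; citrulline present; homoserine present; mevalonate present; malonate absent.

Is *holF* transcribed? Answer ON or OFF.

Homoserine is present, so ElnH is inactive.
Required activator ElnH is absent, so *kosX* is not transcribed.
So KosX is not produced.
Mevalonate is present, so QilB is active.
With repressor QilB bound, *jovF* is not transcribed.
So JovF is not produced.
Citrulline is present, so NerX is active.
Norleucine is present, so YilM is inactive.
Required activator JovF is absent, so *holF* is not transcribed.

OFF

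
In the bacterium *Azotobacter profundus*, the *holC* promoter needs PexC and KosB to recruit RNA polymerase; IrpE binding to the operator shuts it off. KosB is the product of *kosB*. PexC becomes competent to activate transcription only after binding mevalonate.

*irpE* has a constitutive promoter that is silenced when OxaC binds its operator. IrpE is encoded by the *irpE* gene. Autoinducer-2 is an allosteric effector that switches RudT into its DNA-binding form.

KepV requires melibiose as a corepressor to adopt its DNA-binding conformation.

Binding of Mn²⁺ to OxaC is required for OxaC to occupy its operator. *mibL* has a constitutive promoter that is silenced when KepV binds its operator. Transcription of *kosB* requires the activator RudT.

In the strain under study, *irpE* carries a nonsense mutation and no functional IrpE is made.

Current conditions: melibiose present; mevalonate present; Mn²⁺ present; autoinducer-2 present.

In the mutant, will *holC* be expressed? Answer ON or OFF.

Mevalonate is present, so PexC is active.
Autoinducer-2 is present, so RudT is active.
No repressor is bound and RudT is active, so *kosB* is transcribed.
So KosB is produced and active.
IrpE is non-functional in this strain, so it has no effect.
No repressor is bound and PexC and KosB are active, so *holC* is transcribed.

ON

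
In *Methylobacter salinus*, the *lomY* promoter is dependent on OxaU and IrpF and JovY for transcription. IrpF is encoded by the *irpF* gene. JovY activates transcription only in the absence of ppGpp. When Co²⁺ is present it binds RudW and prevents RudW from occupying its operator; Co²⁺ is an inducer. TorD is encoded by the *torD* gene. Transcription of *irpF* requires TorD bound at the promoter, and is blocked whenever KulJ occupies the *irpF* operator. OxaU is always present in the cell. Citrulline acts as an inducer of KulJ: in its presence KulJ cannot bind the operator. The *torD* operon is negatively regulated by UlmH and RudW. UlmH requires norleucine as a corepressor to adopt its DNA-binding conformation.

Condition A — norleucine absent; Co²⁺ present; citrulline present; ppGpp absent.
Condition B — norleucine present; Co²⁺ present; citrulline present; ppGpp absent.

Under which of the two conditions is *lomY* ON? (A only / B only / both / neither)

Condition A:
OxaU is produced constitutively and is active.
Norleucine is absent, so UlmH is inactive.
Co²⁺ is present, so RudW is inactive.
With no repressor bound, *torD* is transcribed.
So TorD is produced and active.
Citrulline is present, so KulJ is inactive.
No repressor is bound and TorD is active, so *irpF* is transcribed.
So IrpF is produced and active.
ppGpp is absent, so JovY is active.
No repressor is bound and OxaU and IrpF and JovY are active, so *lomY* is transcribed.
→ *lomY* is ON in A.
Condition B:
OxaU is produced constitutively and is active.
Norleucine is present, so UlmH is active.
Co²⁺ is present, so RudW is inactive.
With repressor UlmH bound, *torD* is not transcribed.
So TorD is not produced.
Citrulline is present, so KulJ is inactive.
Required activator TorD is absent, so *irpF* is not transcribed.
So IrpF is not produced.
ppGpp is absent, so JovY is active.
Required activator IrpF is absent, so *lomY* is not transcribed.
→ *lomY* is OFF in B.

A only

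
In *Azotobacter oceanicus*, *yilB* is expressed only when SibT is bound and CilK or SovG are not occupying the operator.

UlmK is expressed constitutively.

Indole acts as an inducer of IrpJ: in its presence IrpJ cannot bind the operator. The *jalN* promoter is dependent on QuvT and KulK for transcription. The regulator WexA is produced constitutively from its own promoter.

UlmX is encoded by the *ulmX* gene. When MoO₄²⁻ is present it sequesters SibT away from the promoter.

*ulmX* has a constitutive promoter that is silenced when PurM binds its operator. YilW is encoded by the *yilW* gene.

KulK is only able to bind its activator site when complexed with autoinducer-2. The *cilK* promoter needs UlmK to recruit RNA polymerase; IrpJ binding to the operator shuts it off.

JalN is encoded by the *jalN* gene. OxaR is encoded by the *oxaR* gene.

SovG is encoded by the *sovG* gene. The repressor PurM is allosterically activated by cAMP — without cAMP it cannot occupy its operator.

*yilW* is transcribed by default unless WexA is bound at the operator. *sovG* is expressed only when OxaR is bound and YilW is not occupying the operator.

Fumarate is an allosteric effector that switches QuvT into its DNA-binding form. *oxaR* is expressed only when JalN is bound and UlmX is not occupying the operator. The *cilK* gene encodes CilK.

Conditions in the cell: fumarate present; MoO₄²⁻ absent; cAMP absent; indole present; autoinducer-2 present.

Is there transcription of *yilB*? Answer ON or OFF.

Indole is present, so IrpJ is inactive.
UlmK is produced constitutively and is active.
No repressor is bound and UlmK is active, so *cilK* is transcribed.
So CilK is produced and active.
Fumarate is present, so QuvT is active.
Autoinducer-2 is present, so KulK is active.
No repressor is bound and QuvT and KulK are active, so *jalN* is transcribed.
So JalN is produced and active.
cAMP is absent, so PurM is inactive.
With no repressor bound, *ulmX* is transcribed.
So UlmX is produced and active.
With repressor UlmX bound, *oxaR* is not transcribed.
So OxaR is not produced.
WexA is produced constitutively and is active.
With repressor WexA bound, *yilW* is not transcribed.
So YilW is not produced.
Required activator OxaR is absent, so *sovG* is not transcribed.
So SovG is not produced.
MoO₄²⁻ is absent, so SibT is active.
With repressor CilK bound, *yilB* is not transcribed.

OFF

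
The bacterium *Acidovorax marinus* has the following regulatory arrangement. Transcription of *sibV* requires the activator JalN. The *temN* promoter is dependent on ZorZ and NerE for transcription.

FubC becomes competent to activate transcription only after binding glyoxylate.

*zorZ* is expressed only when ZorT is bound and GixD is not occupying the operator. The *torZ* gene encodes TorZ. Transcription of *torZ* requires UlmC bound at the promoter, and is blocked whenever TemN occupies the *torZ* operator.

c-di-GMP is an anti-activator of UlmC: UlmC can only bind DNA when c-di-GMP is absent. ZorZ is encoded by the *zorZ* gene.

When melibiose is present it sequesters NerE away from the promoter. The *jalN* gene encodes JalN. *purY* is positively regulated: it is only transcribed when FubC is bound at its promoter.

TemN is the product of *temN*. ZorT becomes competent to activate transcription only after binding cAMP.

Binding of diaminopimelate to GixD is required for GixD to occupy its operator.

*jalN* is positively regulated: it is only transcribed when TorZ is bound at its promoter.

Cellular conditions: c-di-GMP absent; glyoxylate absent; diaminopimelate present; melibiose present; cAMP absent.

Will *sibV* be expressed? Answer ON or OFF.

ON

cAMP is absent, so ZorT is inactive.
Diaminopimelate is present, so GixD is active.
With repressor GixD bound, *zorZ* is not transcribed.
So ZorZ is not produced.
Melibiose is present, so NerE is inactive.
Required activator ZorZ is absent, so *temN* is not transcribed.
So TemN is not produced.
c-di-GMP is absent, so UlmC is active.
No repressor is bound and UlmC is active, so *torZ* is transcribed.
So TorZ is produced and active.
No repressor is bound and TorZ is active, so *jalN* is transcribed.
So JalN is produced and active.
No repressor is bound and JalN is active, so *sibV* is transcribed.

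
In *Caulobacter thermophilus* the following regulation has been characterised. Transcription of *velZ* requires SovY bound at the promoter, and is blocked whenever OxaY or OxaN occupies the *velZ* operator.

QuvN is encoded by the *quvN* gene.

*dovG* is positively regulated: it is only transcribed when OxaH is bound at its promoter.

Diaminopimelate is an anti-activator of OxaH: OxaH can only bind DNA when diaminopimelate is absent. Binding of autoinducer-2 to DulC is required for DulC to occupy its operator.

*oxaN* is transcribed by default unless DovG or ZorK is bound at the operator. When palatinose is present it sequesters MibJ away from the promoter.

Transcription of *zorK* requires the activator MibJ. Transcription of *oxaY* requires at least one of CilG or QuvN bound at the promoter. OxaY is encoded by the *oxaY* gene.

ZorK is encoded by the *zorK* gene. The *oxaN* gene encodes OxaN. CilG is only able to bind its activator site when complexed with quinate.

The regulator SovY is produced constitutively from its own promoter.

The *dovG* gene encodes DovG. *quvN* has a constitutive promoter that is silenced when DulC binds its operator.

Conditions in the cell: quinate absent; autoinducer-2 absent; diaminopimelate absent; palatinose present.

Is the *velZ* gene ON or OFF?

OFF

Quinate is absent, so CilG is inactive.
Autoinducer-2 is absent, so DulC is inactive.
With no repressor bound, *quvN* is transcribed.
So QuvN is produced and active.
Activator QuvN is present, so *oxaY* is transcribed.
So OxaY is produced and active.
SovY is produced constitutively and is active.
Diaminopimelate is absent, so OxaH is active.
No repressor is bound and OxaH is active, so *dovG* is transcribed.
So DovG is produced and active.
Palatinose is present, so MibJ is inactive.
Required activator MibJ is absent, so *zorK* is not transcribed.
So ZorK is not produced.
With repressor DovG bound, *oxaN* is not transcribed.
So OxaN is not produced.
With repressor OxaY bound, *velZ* is not transcribed.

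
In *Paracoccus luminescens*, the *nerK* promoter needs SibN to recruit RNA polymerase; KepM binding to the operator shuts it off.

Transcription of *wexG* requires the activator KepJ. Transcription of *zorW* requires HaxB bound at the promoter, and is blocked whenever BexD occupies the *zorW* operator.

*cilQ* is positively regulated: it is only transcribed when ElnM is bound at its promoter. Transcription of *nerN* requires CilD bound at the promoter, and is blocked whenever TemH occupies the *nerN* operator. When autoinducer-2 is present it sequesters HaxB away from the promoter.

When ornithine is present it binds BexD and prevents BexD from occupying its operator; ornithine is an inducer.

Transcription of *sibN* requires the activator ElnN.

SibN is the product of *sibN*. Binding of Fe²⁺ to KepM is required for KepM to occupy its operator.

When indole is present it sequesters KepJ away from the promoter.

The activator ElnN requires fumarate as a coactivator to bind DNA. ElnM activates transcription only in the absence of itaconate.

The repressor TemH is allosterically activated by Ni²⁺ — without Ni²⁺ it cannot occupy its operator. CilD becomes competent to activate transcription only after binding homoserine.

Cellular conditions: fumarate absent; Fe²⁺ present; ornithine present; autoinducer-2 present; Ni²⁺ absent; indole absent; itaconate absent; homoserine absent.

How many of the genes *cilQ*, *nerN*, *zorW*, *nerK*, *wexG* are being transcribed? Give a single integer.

Itaconate is absent, so ElnM is active.
No repressor is bound and ElnM is active, so *cilQ* is transcribed.
→ *cilQ* is ON.
Ni²⁺ is absent, so TemH is inactive.
Homoserine is absent, so CilD is inactive.
Required activator CilD is absent, so *nerN* is not transcribed.
→ *nerN* is OFF.
Ornithine is present, so BexD is inactive.
Autoinducer-2 is present, so HaxB is inactive.
Required activator HaxB is absent, so *zorW* is not transcribed.
→ *zorW* is OFF.
Fumarate is absent, so ElnN is inactive.
Required activator ElnN is absent, so *sibN* is not transcribed.
So SibN is not produced.
Fe²⁺ is present, so KepM is active.
With repressor KepM bound, *nerK* is not transcribed.
→ *nerK* is OFF.
Indole is absent, so KepJ is active.
No repressor is bound and KepJ is active, so *wexG* is transcribed.
→ *wexG* is ON.
2 of the 5 genes are transcribed.

2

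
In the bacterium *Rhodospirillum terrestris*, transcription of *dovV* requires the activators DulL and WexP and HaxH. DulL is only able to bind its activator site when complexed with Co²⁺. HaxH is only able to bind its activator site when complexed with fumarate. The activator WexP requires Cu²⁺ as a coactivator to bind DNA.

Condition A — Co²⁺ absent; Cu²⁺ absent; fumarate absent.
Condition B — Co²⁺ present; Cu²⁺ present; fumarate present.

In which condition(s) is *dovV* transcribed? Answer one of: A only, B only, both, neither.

Condition A:
Co²⁺ is absent, so DulL is inactive.
Cu²⁺ is absent, so WexP is inactive.
Fumarate is absent, so HaxH is inactive.
Required activator DulL is absent, so *dovV* is not transcribed.
→ *dovV* is OFF in A.
Condition B:
Co²⁺ is present, so DulL is active.
Cu²⁺ is present, so WexP is active.
Fumarate is present, so HaxH is active.
No repressor is bound and DulL and WexP and HaxH are active, so *dovV* is transcribed.
→ *dovV* is ON in B.

B only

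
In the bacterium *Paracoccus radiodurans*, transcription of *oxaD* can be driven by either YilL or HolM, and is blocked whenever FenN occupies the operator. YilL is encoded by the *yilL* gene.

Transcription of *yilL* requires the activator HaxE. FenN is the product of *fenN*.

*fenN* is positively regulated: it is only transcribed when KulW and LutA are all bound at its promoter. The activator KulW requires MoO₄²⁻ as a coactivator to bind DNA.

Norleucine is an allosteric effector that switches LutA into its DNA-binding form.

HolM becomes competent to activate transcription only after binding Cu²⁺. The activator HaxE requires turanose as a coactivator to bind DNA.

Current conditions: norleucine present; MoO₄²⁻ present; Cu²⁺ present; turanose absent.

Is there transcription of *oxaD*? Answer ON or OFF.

Turanose is absent, so HaxE is inactive.
Required activator HaxE is absent, so *yilL* is not transcribed.
So YilL is not produced.
Cu²⁺ is present, so HolM is active.
MoO₄²⁻ is present, so KulW is active.
Norleucine is present, so LutA is active.
No repressor is bound and KulW and LutA are active, so *fenN* is transcribed.
So FenN is produced and active.
With repressor FenN bound, *oxaD* is not transcribed.

OFF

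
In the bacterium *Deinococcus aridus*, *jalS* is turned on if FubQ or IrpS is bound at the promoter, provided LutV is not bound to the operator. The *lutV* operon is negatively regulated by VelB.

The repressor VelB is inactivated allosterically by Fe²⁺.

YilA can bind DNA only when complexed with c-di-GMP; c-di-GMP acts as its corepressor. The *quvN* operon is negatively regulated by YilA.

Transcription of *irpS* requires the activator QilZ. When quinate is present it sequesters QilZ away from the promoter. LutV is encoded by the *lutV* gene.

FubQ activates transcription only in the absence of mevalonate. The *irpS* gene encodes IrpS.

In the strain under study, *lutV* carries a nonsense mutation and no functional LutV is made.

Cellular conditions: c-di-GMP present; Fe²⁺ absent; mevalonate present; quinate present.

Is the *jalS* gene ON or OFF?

OFF

LutV is non-functional in this strain, so it has no effect.
Mevalonate is present, so FubQ is inactive.
Quinate is present, so QilZ is inactive.
Required activator QilZ is absent, so *irpS* is not transcribed.
So IrpS is not produced.
No activator is available at the *jalS* promoter, so *jalS* is not transcribed.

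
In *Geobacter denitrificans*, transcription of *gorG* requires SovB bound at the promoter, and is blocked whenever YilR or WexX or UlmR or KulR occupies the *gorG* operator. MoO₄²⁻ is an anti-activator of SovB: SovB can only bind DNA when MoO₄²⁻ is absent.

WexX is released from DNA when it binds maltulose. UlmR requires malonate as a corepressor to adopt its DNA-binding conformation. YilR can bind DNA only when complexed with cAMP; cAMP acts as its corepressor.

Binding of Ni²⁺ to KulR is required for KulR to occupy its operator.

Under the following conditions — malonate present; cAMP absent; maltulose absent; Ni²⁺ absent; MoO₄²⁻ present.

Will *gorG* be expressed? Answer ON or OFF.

cAMP is absent, so YilR is inactive.
Maltulose is absent, so WexX is active.
MoO₄²⁻ is present, so SovB is inactive.
Malonate is present, so UlmR is active.
Ni²⁺ is absent, so KulR is inactive.
With repressor WexX bound, *gorG* is not transcribed.

OFF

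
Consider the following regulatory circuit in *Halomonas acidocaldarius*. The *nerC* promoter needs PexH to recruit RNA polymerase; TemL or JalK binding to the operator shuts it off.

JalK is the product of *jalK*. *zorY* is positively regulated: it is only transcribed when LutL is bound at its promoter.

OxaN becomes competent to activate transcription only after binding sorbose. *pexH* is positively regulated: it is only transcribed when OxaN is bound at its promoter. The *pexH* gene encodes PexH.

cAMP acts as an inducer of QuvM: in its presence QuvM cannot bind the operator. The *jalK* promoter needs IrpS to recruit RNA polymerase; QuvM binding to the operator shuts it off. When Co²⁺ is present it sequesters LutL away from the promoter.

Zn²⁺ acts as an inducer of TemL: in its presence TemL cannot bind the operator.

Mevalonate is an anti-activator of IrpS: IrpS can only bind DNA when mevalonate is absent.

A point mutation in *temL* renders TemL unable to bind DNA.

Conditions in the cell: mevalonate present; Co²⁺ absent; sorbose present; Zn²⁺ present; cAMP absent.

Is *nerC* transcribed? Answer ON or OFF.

ON

TemL is non-functional in this strain, so it has no effect.
Mevalonate is present, so IrpS is inactive.
cAMP is absent, so QuvM is active.
With repressor QuvM bound, *jalK* is not transcribed.
So JalK is not produced.
Sorbose is present, so OxaN is active.
No repressor is bound and OxaN is active, so *pexH* is transcribed.
So PexH is produced and active.
No repressor is bound and PexH is active, so *nerC* is transcribed.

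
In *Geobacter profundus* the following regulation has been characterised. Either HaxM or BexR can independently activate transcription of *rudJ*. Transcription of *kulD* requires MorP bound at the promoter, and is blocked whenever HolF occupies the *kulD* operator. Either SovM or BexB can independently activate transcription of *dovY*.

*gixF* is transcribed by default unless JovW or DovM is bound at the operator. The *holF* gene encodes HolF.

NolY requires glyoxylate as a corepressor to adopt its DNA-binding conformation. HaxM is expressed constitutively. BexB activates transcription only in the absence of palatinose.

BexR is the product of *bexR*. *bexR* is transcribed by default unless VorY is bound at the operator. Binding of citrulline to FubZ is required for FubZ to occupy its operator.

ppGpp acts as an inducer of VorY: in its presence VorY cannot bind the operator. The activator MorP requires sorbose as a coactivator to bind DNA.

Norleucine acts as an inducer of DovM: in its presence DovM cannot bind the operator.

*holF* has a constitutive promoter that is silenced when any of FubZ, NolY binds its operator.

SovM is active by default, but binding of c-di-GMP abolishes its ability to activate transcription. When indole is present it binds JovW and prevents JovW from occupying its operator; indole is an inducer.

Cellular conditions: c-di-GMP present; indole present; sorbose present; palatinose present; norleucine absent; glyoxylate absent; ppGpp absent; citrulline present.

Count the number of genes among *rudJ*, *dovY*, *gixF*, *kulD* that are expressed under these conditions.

HaxM is produced constitutively and is active.
ppGpp is absent, so VorY is active.
With repressor VorY bound, *bexR* is not transcribed.
So BexR is not produced.
Activator HaxM is present, so *rudJ* is transcribed.
→ *rudJ* is ON.
c-di-GMP is present, so SovM is inactive.
Palatinose is present, so BexB is inactive.
No activator is available at the *dovY* promoter, so *dovY* is not transcribed.
→ *dovY* is OFF.
Indole is present, so JovW is inactive.
Norleucine is absent, so DovM is active.
With repressor DovM bound, *gixF* is not transcribed.
→ *gixF* is OFF.
Sorbose is present, so MorP is active.
Citrulline is present, so FubZ is active.
Glyoxylate is absent, so NolY is inactive.
With repressor FubZ bound, *holF* is not transcribed.
So HolF is not produced.
No repressor is bound and MorP is active, so *kulD* is transcribed.
→ *kulD* is ON.
2 of the 4 genes are transcribed.

2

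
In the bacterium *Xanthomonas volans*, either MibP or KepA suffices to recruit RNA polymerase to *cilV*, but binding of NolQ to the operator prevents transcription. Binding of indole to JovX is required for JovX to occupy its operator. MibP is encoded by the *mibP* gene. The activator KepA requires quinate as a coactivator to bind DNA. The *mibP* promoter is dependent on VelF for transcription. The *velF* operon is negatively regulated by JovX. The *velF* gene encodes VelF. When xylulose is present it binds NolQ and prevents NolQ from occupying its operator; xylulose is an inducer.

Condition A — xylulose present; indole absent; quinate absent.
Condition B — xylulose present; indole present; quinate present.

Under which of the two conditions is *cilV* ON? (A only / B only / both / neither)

both

Condition A:
Xylulose is present, so NolQ is inactive.
Indole is absent, so JovX is inactive.
With no repressor bound, *velF* is transcribed.
So VelF is produced and active.
No repressor is bound and VelF is active, so *mibP* is transcribed.
So MibP is produced and active.
Quinate is absent, so KepA is inactive.
Activator MibP is present, so *cilV* is transcribed.
→ *cilV* is ON in A.
Condition B:
Xylulose is present, so NolQ is inactive.
Indole is present, so JovX is active.
With repressor JovX bound, *velF* is not transcribed.
So VelF is not produced.
Required activator VelF is absent, so *mibP* is not transcribed.
So MibP is not produced.
Quinate is present, so KepA is active.
Activator KepA is present, so *cilV* is transcribed.
→ *cilV* is ON in B.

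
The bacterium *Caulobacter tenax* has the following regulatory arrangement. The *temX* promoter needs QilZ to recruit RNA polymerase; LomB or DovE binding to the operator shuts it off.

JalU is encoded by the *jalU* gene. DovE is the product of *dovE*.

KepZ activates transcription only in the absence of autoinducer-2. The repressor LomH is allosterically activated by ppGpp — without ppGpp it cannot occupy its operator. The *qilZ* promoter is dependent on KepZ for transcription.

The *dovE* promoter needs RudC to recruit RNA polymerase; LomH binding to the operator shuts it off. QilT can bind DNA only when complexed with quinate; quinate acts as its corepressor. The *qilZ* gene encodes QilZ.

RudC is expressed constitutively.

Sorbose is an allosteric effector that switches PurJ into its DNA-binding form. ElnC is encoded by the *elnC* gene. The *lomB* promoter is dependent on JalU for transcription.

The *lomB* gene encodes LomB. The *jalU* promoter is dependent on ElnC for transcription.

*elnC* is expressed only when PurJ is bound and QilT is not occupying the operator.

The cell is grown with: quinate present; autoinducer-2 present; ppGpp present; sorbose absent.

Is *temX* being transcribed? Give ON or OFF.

Sorbose is absent, so PurJ is inactive.
Quinate is present, so QilT is active.
With repressor QilT bound, *elnC* is not transcribed.
So ElnC is not produced.
Required activator ElnC is absent, so *jalU* is not transcribed.
So JalU is not produced.
Required activator JalU is absent, so *lomB* is not transcribed.
So LomB is not produced.
RudC is produced constitutively and is active.
ppGpp is present, so LomH is active.
With repressor LomH bound, *dovE* is not transcribed.
So DovE is not produced.
Autoinducer-2 is present, so KepZ is inactive.
Required activator KepZ is absent, so *qilZ* is not transcribed.
So QilZ is not produced.
Required activator QilZ is absent, so *temX* is not transcribed.

OFF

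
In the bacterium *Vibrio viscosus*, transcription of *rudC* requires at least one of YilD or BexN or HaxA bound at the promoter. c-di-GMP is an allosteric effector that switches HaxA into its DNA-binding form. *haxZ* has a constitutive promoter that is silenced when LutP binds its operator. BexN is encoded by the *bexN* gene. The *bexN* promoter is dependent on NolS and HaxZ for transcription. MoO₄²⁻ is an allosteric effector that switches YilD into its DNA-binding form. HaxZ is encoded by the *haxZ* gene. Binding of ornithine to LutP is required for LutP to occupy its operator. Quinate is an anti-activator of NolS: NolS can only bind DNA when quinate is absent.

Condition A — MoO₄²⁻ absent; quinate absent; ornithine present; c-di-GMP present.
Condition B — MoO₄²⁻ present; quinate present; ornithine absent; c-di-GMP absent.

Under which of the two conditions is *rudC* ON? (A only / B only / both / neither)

Condition A:
MoO₄²⁻ is absent, so YilD is inactive.
Quinate is absent, so NolS is active.
Ornithine is present, so LutP is active.
With repressor LutP bound, *haxZ* is not transcribed.
So HaxZ is not produced.
Required activator HaxZ is absent, so *bexN* is not transcribed.
So BexN is not produced.
c-di-GMP is present, so HaxA is active.
Activator HaxA is present, so *rudC* is transcribed.
→ *rudC* is ON in A.
Condition B:
MoO₄²⁻ is present, so YilD is active.
Quinate is present, so NolS is inactive.
Ornithine is absent, so LutP is inactive.
With no repressor bound, *haxZ* is transcribed.
So HaxZ is produced and active.
Required activator NolS is absent, so *bexN* is not transcribed.
So BexN is not produced.
c-di-GMP is absent, so HaxA is inactive.
Activator YilD is present, so *rudC* is transcribed.
→ *rudC* is ON in B.

both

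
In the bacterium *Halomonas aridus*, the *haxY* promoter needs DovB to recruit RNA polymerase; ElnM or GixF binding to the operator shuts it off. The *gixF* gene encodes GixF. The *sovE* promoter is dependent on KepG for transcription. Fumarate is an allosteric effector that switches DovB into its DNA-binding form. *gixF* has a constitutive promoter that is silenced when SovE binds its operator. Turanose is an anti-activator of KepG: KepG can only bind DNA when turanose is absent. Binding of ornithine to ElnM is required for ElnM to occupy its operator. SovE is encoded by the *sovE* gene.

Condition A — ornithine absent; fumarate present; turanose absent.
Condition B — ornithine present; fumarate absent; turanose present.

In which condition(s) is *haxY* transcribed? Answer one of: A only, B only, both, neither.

A only

Condition A:
Ornithine is absent, so ElnM is inactive.
Fumarate is present, so DovB is active.
Turanose is absent, so KepG is active.
No repressor is bound and KepG is active, so *sovE* is transcribed.
So SovE is produced and active.
With repressor SovE bound, *gixF* is not transcribed.
So GixF is not produced.
No repressor is bound and DovB is active, so *haxY* is transcribed.
→ *haxY* is ON in A.
Condition B:
Ornithine is present, so ElnM is active.
Fumarate is absent, so DovB is inactive.
Turanose is present, so KepG is inactive.
Required activator KepG is absent, so *sovE* is not transcribed.
So SovE is not produced.
With no repressor bound, *gixF* is transcribed.
So GixF is produced and active.
With repressor ElnM bound, *haxY* is not transcribed.
→ *haxY* is OFF in B.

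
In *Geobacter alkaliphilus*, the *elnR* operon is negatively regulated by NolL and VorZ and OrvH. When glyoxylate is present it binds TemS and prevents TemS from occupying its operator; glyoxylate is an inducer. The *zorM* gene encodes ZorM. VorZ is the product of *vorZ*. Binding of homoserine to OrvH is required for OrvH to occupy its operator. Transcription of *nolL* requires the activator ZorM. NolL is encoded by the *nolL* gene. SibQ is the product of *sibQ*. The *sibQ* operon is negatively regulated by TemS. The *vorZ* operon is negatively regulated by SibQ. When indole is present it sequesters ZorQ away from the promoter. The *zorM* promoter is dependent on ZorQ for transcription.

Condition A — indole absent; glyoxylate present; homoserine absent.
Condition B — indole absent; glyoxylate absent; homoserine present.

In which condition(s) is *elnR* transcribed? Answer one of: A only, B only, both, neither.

Condition A:
Indole is absent, so ZorQ is active.
No repressor is bound and ZorQ is active, so *zorM* is transcribed.
So ZorM is produced and active.
No repressor is bound and ZorM is active, so *nolL* is transcribed.
So NolL is produced and active.
Glyoxylate is present, so TemS is inactive.
With no repressor bound, *sibQ* is transcribed.
So SibQ is produced and active.
With repressor SibQ bound, *vorZ* is not transcribed.
So VorZ is not produced.
Homoserine is absent, so OrvH is inactive.
With repressor NolL bound, *elnR* is not transcribed.
→ *elnR* is OFF in A.
Condition B:
Indole is absent, so ZorQ is active.
No repressor is bound and ZorQ is active, so *zorM* is transcribed.
So ZorM is produced and active.
No repressor is bound and ZorM is active, so *nolL* is transcribed.
So NolL is produced and active.
Glyoxylate is absent, so TemS is active.
With repressor TemS bound, *sibQ* is not transcribed.
So SibQ is not produced.
With no repressor bound, *vorZ* is transcribed.
So VorZ is produced and active.
Homoserine is present, so OrvH is active.
With repressor NolL bound, *elnR* is not transcribed.
→ *elnR* is OFF in B.

neither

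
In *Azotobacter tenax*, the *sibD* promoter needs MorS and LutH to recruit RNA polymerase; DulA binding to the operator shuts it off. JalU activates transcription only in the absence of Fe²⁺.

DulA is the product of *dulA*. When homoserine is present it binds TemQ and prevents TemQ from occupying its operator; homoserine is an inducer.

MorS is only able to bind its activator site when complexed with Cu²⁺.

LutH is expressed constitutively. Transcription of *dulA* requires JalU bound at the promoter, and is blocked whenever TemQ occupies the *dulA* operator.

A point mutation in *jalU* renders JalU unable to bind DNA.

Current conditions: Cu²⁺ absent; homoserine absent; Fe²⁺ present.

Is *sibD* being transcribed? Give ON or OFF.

OFF

Cu²⁺ is absent, so MorS is inactive.
Homoserine is absent, so TemQ is active.
JalU is non-functional in this strain, so it has no effect.
With repressor TemQ bound, *dulA* is not transcribed.
So DulA is not produced.
LutH is produced constitutively and is active.
Required activator MorS is absent, so *sibD* is not transcribed.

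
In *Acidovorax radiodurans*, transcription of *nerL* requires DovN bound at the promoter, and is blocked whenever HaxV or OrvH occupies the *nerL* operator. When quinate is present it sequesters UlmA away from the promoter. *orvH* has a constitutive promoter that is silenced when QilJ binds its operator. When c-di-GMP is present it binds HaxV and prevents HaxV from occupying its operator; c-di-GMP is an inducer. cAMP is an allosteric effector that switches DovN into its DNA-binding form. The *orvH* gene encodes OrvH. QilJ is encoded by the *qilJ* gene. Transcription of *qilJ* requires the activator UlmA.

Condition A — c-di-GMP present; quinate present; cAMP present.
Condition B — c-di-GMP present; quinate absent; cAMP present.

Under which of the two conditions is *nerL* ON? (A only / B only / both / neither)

B only

Condition A:
c-di-GMP is present, so HaxV is inactive.
Quinate is present, so UlmA is inactive.
Required activator UlmA is absent, so *qilJ* is not transcribed.
So QilJ is not produced.
With no repressor bound, *orvH* is transcribed.
So OrvH is produced and active.
cAMP is present, so DovN is active.
With repressor OrvH bound, *nerL* is not transcribed.
→ *nerL* is OFF in A.
Condition B:
c-di-GMP is present, so HaxV is inactive.
Quinate is absent, so UlmA is active.
No repressor is bound and UlmA is active, so *qilJ* is transcribed.
So QilJ is produced and active.
With repressor QilJ bound, *orvH* is not transcribed.
So OrvH is not produced.
cAMP is present, so DovN is active.
No repressor is bound and DovN is active, so *nerL* is transcribed.
→ *nerL* is ON in B.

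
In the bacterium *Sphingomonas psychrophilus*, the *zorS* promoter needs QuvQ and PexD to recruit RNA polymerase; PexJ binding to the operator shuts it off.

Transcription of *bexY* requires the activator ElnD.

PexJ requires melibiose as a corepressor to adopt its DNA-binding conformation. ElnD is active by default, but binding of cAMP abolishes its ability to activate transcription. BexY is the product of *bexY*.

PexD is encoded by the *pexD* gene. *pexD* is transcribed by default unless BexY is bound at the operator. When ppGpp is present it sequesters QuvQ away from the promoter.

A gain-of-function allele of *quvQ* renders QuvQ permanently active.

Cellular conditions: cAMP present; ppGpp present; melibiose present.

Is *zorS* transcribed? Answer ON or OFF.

QuvQ is constitutively active in this strain.
Melibiose is present, so PexJ is active.
cAMP is present, so ElnD is inactive.
Required activator ElnD is absent, so *bexY* is not transcribed.
So BexY is not produced.
With no repressor bound, *pexD* is transcribed.
So PexD is produced and active.
With repressor PexJ bound, *zorS* is not transcribed.

OFF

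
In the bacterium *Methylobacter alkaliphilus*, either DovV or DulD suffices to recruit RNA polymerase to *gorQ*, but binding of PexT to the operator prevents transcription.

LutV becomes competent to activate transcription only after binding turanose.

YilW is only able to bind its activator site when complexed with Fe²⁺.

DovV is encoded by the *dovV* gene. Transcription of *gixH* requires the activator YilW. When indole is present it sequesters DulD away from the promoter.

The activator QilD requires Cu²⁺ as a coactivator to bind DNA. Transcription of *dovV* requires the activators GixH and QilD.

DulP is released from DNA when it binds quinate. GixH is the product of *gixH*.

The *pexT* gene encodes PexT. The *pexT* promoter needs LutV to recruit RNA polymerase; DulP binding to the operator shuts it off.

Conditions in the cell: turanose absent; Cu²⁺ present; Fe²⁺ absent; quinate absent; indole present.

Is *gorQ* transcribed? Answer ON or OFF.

OFF

Fe²⁺ is absent, so YilW is inactive.
Required activator YilW is absent, so *gixH* is not transcribed.
So GixH is not produced.
Cu²⁺ is present, so QilD is active.
Required activator GixH is absent, so *dovV* is not transcribed.
So DovV is not produced.
Turanose is absent, so LutV is inactive.
Quinate is absent, so DulP is active.
With repressor DulP bound, *pexT* is not transcribed.
So PexT is not produced.
Indole is present, so DulD is inactive.
No activator is available at the *gorQ* promoter, so *gorQ* is not transcribed.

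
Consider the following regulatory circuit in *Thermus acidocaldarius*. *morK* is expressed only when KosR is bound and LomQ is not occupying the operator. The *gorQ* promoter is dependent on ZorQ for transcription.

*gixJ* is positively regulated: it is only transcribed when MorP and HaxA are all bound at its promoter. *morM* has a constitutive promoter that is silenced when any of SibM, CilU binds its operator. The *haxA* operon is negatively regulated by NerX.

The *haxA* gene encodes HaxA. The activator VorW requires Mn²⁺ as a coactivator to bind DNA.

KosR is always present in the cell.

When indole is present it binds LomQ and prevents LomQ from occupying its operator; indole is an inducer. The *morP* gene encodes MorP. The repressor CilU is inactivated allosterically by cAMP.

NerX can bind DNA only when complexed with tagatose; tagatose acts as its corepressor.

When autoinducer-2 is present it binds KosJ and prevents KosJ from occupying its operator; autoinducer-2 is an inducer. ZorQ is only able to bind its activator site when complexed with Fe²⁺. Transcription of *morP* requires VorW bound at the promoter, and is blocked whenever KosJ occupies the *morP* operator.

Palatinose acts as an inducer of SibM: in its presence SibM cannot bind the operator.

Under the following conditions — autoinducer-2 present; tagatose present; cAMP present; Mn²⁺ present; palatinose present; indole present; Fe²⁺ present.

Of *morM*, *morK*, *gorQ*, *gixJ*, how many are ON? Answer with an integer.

3

Palatinose is present, so SibM is inactive.
cAMP is present, so CilU is inactive.
With no repressor bound, *morM* is transcribed.
→ *morM* is ON.
KosR is produced constitutively and is active.
Indole is present, so LomQ is inactive.
No repressor is bound and KosR is active, so *morK* is transcribed.
→ *morK* is ON.
Fe²⁺ is present, so ZorQ is active.
No repressor is bound and ZorQ is active, so *gorQ* is transcribed.
→ *gorQ* is ON.
Autoinducer-2 is present, so KosJ is inactive.
Mn²⁺ is present, so VorW is active.
No repressor is bound and VorW is active, so *morP* is transcribed.
So MorP is produced and active.
Tagatose is present, so NerX is active.
With repressor NerX bound, *haxA* is not transcribed.
So HaxA is not produced.
Required activator HaxA is absent, so *gixJ* is not transcribed.
→ *gixJ* is OFF.
3 of the 4 genes are transcribed.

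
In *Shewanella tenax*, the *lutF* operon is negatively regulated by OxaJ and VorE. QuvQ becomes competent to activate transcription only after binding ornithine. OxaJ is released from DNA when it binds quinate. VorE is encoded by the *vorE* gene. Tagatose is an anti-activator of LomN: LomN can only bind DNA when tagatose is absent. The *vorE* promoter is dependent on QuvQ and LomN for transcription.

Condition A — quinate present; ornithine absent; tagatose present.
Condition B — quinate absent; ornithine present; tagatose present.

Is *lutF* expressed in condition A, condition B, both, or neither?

Condition A:
Quinate is present, so OxaJ is inactive.
Ornithine is absent, so QuvQ is inactive.
Tagatose is present, so LomN is inactive.
Required activator QuvQ is absent, so *vorE* is not transcribed.
So VorE is not produced.
With no repressor bound, *lutF* is transcribed.
→ *lutF* is ON in A.
Condition B:
Quinate is absent, so OxaJ is active.
Ornithine is present, so QuvQ is active.
Tagatose is present, so LomN is inactive.
Required activator LomN is absent, so *vorE* is not transcribed.
So VorE is not produced.
With repressor OxaJ bound, *lutF* is not transcribed.
→ *lutF* is OFF in B.

A only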